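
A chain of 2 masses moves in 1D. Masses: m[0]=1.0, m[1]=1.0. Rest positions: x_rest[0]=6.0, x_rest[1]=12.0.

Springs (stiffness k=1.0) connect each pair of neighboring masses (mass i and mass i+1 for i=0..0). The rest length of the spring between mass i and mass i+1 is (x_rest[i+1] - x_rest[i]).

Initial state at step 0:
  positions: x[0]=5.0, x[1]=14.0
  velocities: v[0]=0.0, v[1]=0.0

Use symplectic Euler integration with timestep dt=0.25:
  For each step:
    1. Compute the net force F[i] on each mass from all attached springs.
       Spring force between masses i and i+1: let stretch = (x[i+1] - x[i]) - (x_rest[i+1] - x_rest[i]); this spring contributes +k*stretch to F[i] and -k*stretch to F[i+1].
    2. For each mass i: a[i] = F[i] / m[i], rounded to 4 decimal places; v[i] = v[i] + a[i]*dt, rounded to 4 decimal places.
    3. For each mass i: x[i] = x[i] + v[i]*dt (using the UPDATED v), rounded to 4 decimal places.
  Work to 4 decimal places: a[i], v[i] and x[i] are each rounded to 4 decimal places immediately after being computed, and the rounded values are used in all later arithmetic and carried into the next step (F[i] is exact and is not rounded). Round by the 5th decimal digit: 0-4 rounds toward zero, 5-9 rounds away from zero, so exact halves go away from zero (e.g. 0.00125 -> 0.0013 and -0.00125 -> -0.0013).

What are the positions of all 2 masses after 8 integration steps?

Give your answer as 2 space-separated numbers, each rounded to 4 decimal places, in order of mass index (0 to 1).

Answer: 8.0131 10.9871

Derivation:
Step 0: x=[5.0000 14.0000] v=[0.0000 0.0000]
Step 1: x=[5.1875 13.8125] v=[0.7500 -0.7500]
Step 2: x=[5.5391 13.4609] v=[1.4063 -1.4063]
Step 3: x=[6.0108 12.9892] v=[1.8868 -1.8868]
Step 4: x=[6.5437 12.4564] v=[2.1314 -2.1314]
Step 5: x=[7.0711 11.9290] v=[2.1096 -2.1096]
Step 6: x=[7.5271 11.4730] v=[1.8241 -1.8241]
Step 7: x=[7.8548 11.1454] v=[1.3106 -1.3106]
Step 8: x=[8.0131 10.9871] v=[0.6333 -0.6333]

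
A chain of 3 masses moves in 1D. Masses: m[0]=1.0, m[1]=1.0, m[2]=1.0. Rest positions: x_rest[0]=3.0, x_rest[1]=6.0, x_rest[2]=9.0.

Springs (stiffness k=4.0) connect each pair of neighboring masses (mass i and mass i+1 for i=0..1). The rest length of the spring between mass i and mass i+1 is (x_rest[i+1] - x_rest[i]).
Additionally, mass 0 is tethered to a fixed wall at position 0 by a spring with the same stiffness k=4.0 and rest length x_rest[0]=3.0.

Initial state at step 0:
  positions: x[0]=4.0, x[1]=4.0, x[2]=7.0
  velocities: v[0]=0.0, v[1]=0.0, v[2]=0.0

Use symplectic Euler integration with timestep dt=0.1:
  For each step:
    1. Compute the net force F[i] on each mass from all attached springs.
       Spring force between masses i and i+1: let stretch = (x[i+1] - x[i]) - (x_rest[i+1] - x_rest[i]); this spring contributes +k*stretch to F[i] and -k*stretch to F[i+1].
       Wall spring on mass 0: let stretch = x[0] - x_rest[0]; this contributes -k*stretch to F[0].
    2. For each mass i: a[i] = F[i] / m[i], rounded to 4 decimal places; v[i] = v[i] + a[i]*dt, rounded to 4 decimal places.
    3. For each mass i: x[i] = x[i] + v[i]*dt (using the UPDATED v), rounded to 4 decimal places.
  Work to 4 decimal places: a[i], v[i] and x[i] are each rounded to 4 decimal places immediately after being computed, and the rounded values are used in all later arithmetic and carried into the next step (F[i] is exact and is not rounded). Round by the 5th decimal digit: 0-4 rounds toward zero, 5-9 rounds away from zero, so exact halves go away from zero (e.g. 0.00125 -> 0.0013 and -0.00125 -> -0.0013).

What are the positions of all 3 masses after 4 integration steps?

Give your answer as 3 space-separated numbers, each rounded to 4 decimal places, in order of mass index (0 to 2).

Step 0: x=[4.0000 4.0000 7.0000] v=[0.0000 0.0000 0.0000]
Step 1: x=[3.8400 4.1200 7.0000] v=[-1.6000 1.2000 0.0000]
Step 2: x=[3.5376 4.3440 7.0048] v=[-3.0240 2.2400 0.0480]
Step 3: x=[3.1260 4.6422 7.0232] v=[-4.1165 2.9818 0.1837]
Step 4: x=[2.6500 4.9750 7.0663] v=[-4.7604 3.3277 0.4313]

Answer: 2.6500 4.9750 7.0663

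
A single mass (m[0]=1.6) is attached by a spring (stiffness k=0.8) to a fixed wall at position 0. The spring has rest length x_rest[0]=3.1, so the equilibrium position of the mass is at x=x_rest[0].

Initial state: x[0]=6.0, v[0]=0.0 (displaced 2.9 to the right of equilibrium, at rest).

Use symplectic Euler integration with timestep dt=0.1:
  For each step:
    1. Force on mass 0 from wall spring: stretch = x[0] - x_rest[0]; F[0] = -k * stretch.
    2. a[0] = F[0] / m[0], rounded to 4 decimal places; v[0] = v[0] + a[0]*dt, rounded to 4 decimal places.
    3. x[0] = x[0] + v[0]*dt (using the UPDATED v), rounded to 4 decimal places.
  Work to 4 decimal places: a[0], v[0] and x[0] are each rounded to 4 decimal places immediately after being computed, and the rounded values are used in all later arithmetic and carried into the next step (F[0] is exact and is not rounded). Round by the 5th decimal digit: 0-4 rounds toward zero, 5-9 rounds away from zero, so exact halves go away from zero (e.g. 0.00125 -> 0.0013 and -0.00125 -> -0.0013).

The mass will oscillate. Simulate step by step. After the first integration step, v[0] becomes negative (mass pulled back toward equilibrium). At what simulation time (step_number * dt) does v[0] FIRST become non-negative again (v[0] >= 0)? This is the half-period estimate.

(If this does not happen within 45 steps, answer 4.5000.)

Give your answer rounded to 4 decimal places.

Answer: 4.5000

Derivation:
Step 0: x=[6.0000] v=[0.0000]
Step 1: x=[5.9855] v=[-0.1450]
Step 2: x=[5.9566] v=[-0.2893]
Step 3: x=[5.9134] v=[-0.4321]
Step 4: x=[5.8561] v=[-0.5728]
Step 5: x=[5.7850] v=[-0.7106]
Step 6: x=[5.7005] v=[-0.8449]
Step 7: x=[5.6030] v=[-0.9749]
Step 8: x=[5.4930] v=[-1.1001]
Step 9: x=[5.3710] v=[-1.2198]
Step 10: x=[5.2377] v=[-1.3334]
Step 11: x=[5.0937] v=[-1.4403]
Step 12: x=[4.9397] v=[-1.5400]
Step 13: x=[4.7765] v=[-1.6320]
Step 14: x=[4.6049] v=[-1.7158]
Step 15: x=[4.4258] v=[-1.7911]
Step 16: x=[4.2401] v=[-1.8574]
Step 17: x=[4.0487] v=[-1.9144]
Step 18: x=[3.8525] v=[-1.9618]
Step 19: x=[3.6526] v=[-1.9994]
Step 20: x=[3.4499] v=[-2.0270]
Step 21: x=[3.2455] v=[-2.0445]
Step 22: x=[3.0403] v=[-2.0518]
Step 23: x=[2.8354] v=[-2.0488]
Step 24: x=[2.6318] v=[-2.0356]
Step 25: x=[2.4306] v=[-2.0122]
Step 26: x=[2.2327] v=[-1.9787]
Step 27: x=[2.0392] v=[-1.9353]
Step 28: x=[1.8510] v=[-1.8823]
Step 29: x=[1.6690] v=[-1.8199]
Step 30: x=[1.4942] v=[-1.7484]
Step 31: x=[1.3274] v=[-1.6681]
Step 32: x=[1.1695] v=[-1.5795]
Step 33: x=[1.0212] v=[-1.4830]
Step 34: x=[0.8833] v=[-1.3791]
Step 35: x=[0.7565] v=[-1.2683]
Step 36: x=[0.6414] v=[-1.1511]
Step 37: x=[0.5386] v=[-1.0282]
Step 38: x=[0.4486] v=[-0.9001]
Step 39: x=[0.3719] v=[-0.7675]
Step 40: x=[0.3088] v=[-0.6311]
Step 41: x=[0.2597] v=[-0.4915]
Step 42: x=[0.2248] v=[-0.3495]
Step 43: x=[0.2042] v=[-0.2057]
Step 44: x=[0.1981] v=[-0.0609]
Step 45: x=[0.2065] v=[0.0842]
First v>=0 after going negative at step 45, time=4.5000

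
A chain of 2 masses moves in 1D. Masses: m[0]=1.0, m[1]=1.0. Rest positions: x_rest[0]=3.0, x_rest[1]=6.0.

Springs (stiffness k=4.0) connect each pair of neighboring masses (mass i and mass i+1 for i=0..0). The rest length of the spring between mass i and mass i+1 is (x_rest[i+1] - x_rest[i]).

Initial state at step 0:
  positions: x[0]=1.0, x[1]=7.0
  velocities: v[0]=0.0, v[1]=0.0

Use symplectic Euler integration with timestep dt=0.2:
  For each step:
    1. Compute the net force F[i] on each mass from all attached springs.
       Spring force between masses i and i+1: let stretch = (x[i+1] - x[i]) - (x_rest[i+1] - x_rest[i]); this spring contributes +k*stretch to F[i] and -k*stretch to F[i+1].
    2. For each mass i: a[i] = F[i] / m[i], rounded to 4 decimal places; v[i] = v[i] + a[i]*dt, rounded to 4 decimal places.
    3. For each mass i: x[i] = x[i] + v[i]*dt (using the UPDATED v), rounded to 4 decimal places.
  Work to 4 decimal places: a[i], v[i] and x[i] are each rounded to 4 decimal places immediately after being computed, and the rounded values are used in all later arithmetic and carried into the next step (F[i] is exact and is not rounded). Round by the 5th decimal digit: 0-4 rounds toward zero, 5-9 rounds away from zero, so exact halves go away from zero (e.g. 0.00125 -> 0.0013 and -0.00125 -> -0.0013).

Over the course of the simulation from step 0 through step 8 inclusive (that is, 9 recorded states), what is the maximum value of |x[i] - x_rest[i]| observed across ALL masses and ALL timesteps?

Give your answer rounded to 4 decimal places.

Answer: 2.0638

Derivation:
Step 0: x=[1.0000 7.0000] v=[0.0000 0.0000]
Step 1: x=[1.4800 6.5200] v=[2.4000 -2.4000]
Step 2: x=[2.2864 5.7136] v=[4.0320 -4.0320]
Step 3: x=[3.1612 4.8388] v=[4.3738 -4.3738]
Step 4: x=[3.8244 4.1756] v=[3.3159 -3.3159]
Step 5: x=[4.0638 3.9362] v=[1.1969 -1.1969]
Step 6: x=[3.8028 4.1972] v=[-1.3052 1.3052]
Step 7: x=[3.1249 4.8751] v=[-3.3897 3.3897]
Step 8: x=[2.2470 5.7530] v=[-4.3895 4.3895]
Max displacement = 2.0638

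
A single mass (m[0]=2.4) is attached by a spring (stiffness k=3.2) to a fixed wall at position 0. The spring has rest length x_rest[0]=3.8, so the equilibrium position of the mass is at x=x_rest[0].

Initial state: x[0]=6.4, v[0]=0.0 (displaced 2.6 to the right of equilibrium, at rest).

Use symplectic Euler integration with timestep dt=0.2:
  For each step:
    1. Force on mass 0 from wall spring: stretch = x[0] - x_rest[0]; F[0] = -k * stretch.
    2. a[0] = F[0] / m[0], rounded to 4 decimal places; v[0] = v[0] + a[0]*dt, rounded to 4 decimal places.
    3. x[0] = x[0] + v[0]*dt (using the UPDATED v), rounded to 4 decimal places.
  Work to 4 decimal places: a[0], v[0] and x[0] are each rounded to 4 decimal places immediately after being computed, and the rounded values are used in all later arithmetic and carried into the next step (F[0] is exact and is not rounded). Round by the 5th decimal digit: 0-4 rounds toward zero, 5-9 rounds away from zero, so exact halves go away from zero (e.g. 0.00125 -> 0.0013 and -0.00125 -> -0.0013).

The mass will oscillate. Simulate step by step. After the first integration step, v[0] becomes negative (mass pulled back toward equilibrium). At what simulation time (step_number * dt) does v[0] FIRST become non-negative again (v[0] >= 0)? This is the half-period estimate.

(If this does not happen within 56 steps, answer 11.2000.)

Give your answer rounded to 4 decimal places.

Answer: 2.8000

Derivation:
Step 0: x=[6.4000] v=[0.0000]
Step 1: x=[6.2613] v=[-0.6933]
Step 2: x=[5.9914] v=[-1.3496]
Step 3: x=[5.6046] v=[-1.9340]
Step 4: x=[5.1216] v=[-2.4152]
Step 5: x=[4.5681] v=[-2.7676]
Step 6: x=[3.9736] v=[-2.9724]
Step 7: x=[3.3699] v=[-3.0187]
Step 8: x=[2.7891] v=[-2.9040]
Step 9: x=[2.2622] v=[-2.6344]
Step 10: x=[1.8173] v=[-2.2243]
Step 11: x=[1.4782] v=[-1.6956]
Step 12: x=[1.2629] v=[-1.0765]
Step 13: x=[1.1829] v=[-0.3999]
Step 14: x=[1.2425] v=[0.2980]
First v>=0 after going negative at step 14, time=2.8000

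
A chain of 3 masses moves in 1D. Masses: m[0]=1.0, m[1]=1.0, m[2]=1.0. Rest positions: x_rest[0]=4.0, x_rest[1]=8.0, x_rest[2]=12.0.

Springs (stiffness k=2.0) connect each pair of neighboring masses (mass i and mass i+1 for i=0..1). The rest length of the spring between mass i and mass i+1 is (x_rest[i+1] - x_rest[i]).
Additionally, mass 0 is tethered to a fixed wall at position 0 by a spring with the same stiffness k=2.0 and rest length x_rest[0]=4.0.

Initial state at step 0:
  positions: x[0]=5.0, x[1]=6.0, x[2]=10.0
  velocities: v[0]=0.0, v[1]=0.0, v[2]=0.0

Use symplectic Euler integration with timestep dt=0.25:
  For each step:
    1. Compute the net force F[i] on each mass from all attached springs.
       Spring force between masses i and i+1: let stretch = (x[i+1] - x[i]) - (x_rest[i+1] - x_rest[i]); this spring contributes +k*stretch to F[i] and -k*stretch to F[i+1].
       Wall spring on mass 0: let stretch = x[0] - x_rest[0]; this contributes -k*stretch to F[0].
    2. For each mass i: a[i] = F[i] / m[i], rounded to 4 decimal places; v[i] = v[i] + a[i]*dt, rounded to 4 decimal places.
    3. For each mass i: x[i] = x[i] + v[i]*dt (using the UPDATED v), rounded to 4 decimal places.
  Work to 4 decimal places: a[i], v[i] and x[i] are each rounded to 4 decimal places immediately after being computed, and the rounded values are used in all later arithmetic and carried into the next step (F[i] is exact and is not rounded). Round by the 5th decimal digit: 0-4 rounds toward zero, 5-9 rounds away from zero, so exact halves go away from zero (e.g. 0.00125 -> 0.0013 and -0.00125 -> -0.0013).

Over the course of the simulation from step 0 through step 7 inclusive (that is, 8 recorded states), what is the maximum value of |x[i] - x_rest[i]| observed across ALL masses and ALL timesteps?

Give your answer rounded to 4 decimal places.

Answer: 2.0284

Derivation:
Step 0: x=[5.0000 6.0000 10.0000] v=[0.0000 0.0000 0.0000]
Step 1: x=[4.5000 6.3750 10.0000] v=[-2.0000 1.5000 0.0000]
Step 2: x=[3.6719 6.9688 10.0469] v=[-3.3125 2.3750 0.1875]
Step 3: x=[2.7969 7.5352 10.2090] v=[-3.5000 2.2656 0.6485]
Step 4: x=[2.1646 7.8436 10.5369] v=[-2.5293 1.2334 1.3116]
Step 5: x=[1.9716 7.7787 11.0282] v=[-0.7721 -0.2595 1.9650]
Step 6: x=[2.2580 7.3941 11.6133] v=[1.1457 -1.5383 2.3403]
Step 7: x=[2.9042 6.8949 12.1710] v=[2.5848 -1.9968 2.2307]
Max displacement = 2.0284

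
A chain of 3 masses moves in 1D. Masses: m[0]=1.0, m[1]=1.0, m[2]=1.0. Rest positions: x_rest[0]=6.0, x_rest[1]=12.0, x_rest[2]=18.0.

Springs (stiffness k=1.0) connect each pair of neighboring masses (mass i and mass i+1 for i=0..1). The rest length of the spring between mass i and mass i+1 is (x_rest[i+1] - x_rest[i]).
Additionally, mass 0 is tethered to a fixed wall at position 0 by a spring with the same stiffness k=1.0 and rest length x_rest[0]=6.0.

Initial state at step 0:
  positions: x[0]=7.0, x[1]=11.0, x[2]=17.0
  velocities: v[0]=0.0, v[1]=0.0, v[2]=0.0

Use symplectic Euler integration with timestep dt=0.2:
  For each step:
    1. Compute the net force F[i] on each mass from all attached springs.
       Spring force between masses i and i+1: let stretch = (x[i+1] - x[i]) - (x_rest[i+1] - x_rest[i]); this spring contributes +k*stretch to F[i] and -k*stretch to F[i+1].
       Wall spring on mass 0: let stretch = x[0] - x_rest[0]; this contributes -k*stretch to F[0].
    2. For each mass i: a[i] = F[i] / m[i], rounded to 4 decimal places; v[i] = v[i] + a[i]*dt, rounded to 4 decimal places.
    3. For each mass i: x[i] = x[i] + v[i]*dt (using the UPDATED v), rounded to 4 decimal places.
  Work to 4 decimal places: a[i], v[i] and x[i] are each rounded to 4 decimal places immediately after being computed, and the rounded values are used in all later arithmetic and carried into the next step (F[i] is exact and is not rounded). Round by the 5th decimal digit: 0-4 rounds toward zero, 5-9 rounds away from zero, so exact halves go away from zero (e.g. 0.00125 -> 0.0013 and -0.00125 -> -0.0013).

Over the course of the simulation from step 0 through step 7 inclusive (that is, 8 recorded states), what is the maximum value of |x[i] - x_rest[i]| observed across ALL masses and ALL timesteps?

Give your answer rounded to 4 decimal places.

Answer: 1.0283

Derivation:
Step 0: x=[7.0000 11.0000 17.0000] v=[0.0000 0.0000 0.0000]
Step 1: x=[6.8800 11.0800 17.0000] v=[-0.6000 0.4000 0.0000]
Step 2: x=[6.6528 11.2288 17.0032] v=[-1.1360 0.7440 0.0160]
Step 3: x=[6.3425 11.4255 17.0154] v=[-1.5514 0.9837 0.0611]
Step 4: x=[5.9818 11.6425 17.0440] v=[-1.8033 1.0851 0.1431]
Step 5: x=[5.6083 11.8492 17.0966] v=[-1.8675 1.0333 0.2628]
Step 6: x=[5.2601 12.0161 17.1793] v=[-1.7410 0.8346 0.4133]
Step 7: x=[4.9717 12.1193 17.2954] v=[-1.4418 0.5160 0.5807]
Max displacement = 1.0283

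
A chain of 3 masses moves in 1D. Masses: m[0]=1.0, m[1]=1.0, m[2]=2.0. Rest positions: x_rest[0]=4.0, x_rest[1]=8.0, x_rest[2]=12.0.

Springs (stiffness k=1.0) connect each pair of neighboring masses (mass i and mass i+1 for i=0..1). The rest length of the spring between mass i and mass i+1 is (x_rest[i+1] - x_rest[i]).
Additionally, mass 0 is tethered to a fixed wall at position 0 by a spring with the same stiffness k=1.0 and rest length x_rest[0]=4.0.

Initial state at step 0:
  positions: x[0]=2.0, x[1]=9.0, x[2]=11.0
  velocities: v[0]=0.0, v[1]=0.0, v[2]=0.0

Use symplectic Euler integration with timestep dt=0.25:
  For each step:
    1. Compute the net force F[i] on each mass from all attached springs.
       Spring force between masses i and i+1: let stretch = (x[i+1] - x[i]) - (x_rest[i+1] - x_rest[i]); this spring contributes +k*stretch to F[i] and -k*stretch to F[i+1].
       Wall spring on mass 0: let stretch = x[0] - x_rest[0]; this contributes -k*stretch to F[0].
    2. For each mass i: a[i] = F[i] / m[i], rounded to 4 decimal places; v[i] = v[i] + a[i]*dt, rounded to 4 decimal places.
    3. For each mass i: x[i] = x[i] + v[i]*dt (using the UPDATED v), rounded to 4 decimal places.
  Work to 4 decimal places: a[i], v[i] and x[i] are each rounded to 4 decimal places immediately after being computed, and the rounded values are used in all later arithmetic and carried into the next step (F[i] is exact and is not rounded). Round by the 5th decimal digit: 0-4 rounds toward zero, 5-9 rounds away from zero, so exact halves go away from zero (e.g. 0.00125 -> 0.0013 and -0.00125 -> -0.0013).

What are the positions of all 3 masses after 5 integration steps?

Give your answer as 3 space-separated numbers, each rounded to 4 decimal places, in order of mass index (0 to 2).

Answer: 4.9322 6.1792 11.5884

Derivation:
Step 0: x=[2.0000 9.0000 11.0000] v=[0.0000 0.0000 0.0000]
Step 1: x=[2.3125 8.6875 11.0625] v=[1.2500 -1.2500 0.2500]
Step 2: x=[2.8789 8.1250 11.1758] v=[2.2656 -2.2500 0.4531]
Step 3: x=[3.5933 7.4253 11.3188] v=[2.8574 -2.7988 0.5718]
Step 4: x=[4.3226 6.7295 11.4651] v=[2.9171 -2.7834 0.5851]
Step 5: x=[4.9322 6.1792 11.5884] v=[2.4382 -2.2012 0.4932]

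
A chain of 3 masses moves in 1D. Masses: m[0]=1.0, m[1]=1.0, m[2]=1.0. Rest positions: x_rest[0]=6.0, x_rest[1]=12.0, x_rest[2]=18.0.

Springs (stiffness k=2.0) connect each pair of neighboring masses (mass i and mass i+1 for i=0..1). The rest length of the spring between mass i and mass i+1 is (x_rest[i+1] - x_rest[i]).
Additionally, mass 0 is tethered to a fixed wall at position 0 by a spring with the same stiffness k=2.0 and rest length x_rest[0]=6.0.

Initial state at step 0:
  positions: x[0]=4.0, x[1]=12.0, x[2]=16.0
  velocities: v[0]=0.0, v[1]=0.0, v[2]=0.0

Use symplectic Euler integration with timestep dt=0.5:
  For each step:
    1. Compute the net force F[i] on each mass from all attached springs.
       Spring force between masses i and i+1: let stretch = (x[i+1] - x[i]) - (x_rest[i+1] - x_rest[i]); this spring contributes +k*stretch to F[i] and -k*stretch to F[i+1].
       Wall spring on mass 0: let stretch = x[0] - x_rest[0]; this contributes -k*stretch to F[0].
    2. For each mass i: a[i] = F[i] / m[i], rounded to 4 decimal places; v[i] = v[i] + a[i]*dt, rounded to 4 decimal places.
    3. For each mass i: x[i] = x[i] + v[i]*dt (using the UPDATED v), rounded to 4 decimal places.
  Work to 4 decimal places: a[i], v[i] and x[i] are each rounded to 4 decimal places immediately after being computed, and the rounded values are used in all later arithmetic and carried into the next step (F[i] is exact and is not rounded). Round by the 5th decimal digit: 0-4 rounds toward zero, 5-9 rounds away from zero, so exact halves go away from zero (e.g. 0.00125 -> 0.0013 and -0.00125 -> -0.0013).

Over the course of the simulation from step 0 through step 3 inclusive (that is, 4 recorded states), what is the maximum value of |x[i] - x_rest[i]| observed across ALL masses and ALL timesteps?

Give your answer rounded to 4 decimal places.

Step 0: x=[4.0000 12.0000 16.0000] v=[0.0000 0.0000 0.0000]
Step 1: x=[6.0000 10.0000 17.0000] v=[4.0000 -4.0000 2.0000]
Step 2: x=[7.0000 9.5000 17.5000] v=[2.0000 -1.0000 1.0000]
Step 3: x=[5.7500 11.7500 17.0000] v=[-2.5000 4.5000 -1.0000]
Max displacement = 2.5000

Answer: 2.5000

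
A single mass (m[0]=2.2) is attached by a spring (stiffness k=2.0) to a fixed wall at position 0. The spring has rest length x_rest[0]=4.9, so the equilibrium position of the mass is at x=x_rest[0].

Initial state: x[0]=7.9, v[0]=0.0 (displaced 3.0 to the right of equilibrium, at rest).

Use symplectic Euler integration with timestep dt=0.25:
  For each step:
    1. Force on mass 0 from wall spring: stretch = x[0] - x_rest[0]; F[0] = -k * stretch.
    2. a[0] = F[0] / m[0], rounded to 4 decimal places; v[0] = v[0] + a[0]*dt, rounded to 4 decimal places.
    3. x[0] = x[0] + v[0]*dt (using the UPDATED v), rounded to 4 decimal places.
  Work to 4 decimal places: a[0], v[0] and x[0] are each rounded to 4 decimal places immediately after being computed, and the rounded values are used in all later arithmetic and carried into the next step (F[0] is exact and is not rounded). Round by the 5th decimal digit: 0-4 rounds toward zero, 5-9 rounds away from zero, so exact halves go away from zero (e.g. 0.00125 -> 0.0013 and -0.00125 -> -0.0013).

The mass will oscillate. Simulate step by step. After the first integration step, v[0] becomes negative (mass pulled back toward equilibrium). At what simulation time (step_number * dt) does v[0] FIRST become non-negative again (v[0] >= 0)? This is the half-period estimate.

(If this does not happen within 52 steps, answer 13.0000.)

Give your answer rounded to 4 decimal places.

Answer: 3.5000

Derivation:
Step 0: x=[7.9000] v=[0.0000]
Step 1: x=[7.7296] v=[-0.6818]
Step 2: x=[7.3984] v=[-1.3249]
Step 3: x=[6.9252] v=[-1.8927]
Step 4: x=[6.3370] v=[-2.3530]
Step 5: x=[5.6671] v=[-2.6796]
Step 6: x=[4.9536] v=[-2.8540]
Step 7: x=[4.2371] v=[-2.8662]
Step 8: x=[3.5582] v=[-2.7156]
Step 9: x=[2.9555] v=[-2.4107]
Step 10: x=[2.4633] v=[-1.9688]
Step 11: x=[2.1096] v=[-1.4150]
Step 12: x=[1.9144] v=[-0.7808]
Step 13: x=[1.8888] v=[-0.1023]
Step 14: x=[2.0343] v=[0.5821]
First v>=0 after going negative at step 14, time=3.5000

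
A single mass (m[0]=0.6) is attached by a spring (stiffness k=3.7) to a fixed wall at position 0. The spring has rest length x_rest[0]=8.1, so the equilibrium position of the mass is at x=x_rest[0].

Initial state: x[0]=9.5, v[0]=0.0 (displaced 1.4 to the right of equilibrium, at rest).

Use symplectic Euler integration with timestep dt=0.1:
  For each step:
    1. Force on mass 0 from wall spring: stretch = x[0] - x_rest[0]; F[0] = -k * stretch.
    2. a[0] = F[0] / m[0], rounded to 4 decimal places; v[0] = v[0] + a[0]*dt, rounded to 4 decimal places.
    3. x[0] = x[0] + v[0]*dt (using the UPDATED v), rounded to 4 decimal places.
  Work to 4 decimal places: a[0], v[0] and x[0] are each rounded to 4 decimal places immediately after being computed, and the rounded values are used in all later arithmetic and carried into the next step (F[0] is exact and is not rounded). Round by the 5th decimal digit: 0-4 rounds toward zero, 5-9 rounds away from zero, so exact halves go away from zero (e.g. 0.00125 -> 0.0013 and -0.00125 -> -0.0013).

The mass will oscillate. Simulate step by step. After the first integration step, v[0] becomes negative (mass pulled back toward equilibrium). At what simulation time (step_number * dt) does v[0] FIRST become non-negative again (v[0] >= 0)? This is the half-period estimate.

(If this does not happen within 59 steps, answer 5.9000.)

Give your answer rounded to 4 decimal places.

Step 0: x=[9.5000] v=[0.0000]
Step 1: x=[9.4137] v=[-0.8633]
Step 2: x=[9.2464] v=[-1.6734]
Step 3: x=[9.0084] v=[-2.3804]
Step 4: x=[8.7143] v=[-2.9406]
Step 5: x=[8.3824] v=[-3.3194]
Step 6: x=[8.0330] v=[-3.4936]
Step 7: x=[7.6878] v=[-3.4523]
Step 8: x=[7.3680] v=[-3.1981]
Step 9: x=[7.0933] v=[-2.7467]
Step 10: x=[6.8807] v=[-2.1259]
Step 11: x=[6.7433] v=[-1.3740]
Step 12: x=[6.6896] v=[-0.5374]
Step 13: x=[6.7228] v=[0.3324]
First v>=0 after going negative at step 13, time=1.3000

Answer: 1.3000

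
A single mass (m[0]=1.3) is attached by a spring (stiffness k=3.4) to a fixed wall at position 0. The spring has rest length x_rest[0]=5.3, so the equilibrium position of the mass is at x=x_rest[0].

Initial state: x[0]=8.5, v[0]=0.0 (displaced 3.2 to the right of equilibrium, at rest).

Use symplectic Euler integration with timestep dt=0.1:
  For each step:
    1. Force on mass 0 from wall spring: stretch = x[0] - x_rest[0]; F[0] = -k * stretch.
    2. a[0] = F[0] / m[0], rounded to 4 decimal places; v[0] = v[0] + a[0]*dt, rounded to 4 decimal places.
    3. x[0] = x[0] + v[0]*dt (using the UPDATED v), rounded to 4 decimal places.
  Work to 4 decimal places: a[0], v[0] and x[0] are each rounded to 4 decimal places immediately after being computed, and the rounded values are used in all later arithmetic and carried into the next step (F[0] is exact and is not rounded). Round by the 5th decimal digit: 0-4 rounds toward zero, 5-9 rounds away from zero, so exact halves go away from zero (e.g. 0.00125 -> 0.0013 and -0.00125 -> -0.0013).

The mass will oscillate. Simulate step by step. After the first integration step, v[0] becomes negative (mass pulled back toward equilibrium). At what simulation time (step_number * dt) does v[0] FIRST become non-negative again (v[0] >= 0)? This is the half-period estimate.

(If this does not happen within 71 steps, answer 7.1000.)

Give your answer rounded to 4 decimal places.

Step 0: x=[8.5000] v=[0.0000]
Step 1: x=[8.4163] v=[-0.8369]
Step 2: x=[8.2511] v=[-1.6519]
Step 3: x=[8.0087] v=[-2.4237]
Step 4: x=[7.6955] v=[-3.1321]
Step 5: x=[7.3196] v=[-3.7586]
Step 6: x=[6.8909] v=[-4.2868]
Step 7: x=[6.4206] v=[-4.7029]
Step 8: x=[5.9210] v=[-4.9960]
Step 9: x=[5.4052] v=[-5.1584]
Step 10: x=[4.8866] v=[-5.1859]
Step 11: x=[4.3788] v=[-5.0778]
Step 12: x=[3.8951] v=[-4.8369]
Step 13: x=[3.4482] v=[-4.4695]
Step 14: x=[3.0497] v=[-3.9852]
Step 15: x=[2.7100] v=[-3.3967]
Step 16: x=[2.4381] v=[-2.7193]
Step 17: x=[2.2410] v=[-1.9708]
Step 18: x=[2.1239] v=[-1.1708]
Step 19: x=[2.0899] v=[-0.3401]
Step 20: x=[2.1399] v=[0.4995]
First v>=0 after going negative at step 20, time=2.0000

Answer: 2.0000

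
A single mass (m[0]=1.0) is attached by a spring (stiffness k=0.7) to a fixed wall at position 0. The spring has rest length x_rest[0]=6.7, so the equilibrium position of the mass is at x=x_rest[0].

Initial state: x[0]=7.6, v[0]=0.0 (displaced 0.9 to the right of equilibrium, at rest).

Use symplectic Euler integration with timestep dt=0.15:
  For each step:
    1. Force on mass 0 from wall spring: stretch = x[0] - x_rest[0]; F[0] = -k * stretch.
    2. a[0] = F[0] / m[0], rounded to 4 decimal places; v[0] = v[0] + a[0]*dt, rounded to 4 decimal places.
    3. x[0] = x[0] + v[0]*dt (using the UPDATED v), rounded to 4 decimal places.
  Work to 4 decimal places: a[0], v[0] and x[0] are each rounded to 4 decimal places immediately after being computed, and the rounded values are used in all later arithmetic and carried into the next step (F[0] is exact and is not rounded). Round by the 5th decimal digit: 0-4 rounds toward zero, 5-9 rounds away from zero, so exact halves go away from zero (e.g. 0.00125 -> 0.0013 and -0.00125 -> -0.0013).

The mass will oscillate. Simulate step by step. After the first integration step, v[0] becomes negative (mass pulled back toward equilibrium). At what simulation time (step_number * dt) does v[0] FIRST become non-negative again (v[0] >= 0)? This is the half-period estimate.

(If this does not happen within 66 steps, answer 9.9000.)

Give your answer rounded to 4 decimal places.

Answer: 3.9000

Derivation:
Step 0: x=[7.6000] v=[0.0000]
Step 1: x=[7.5858] v=[-0.0945]
Step 2: x=[7.5577] v=[-0.1875]
Step 3: x=[7.5161] v=[-0.2776]
Step 4: x=[7.4616] v=[-0.3633]
Step 5: x=[7.3951] v=[-0.4433]
Step 6: x=[7.3177] v=[-0.5163]
Step 7: x=[7.2305] v=[-0.5812]
Step 8: x=[7.1350] v=[-0.6369]
Step 9: x=[7.0326] v=[-0.6826]
Step 10: x=[6.9250] v=[-0.7175]
Step 11: x=[6.8138] v=[-0.7411]
Step 12: x=[6.7008] v=[-0.7531]
Step 13: x=[6.5878] v=[-0.7532]
Step 14: x=[6.4766] v=[-0.7414]
Step 15: x=[6.3689] v=[-0.7179]
Step 16: x=[6.2664] v=[-0.6831]
Step 17: x=[6.1708] v=[-0.6376]
Step 18: x=[6.0835] v=[-0.5820]
Step 19: x=[6.0059] v=[-0.5173]
Step 20: x=[5.9392] v=[-0.4444]
Step 21: x=[5.8845] v=[-0.3645]
Step 22: x=[5.8427] v=[-0.2789]
Step 23: x=[5.8144] v=[-0.1889]
Step 24: x=[5.8000] v=[-0.0959]
Step 25: x=[5.7998] v=[-0.0014]
Step 26: x=[5.8138] v=[0.0931]
First v>=0 after going negative at step 26, time=3.9000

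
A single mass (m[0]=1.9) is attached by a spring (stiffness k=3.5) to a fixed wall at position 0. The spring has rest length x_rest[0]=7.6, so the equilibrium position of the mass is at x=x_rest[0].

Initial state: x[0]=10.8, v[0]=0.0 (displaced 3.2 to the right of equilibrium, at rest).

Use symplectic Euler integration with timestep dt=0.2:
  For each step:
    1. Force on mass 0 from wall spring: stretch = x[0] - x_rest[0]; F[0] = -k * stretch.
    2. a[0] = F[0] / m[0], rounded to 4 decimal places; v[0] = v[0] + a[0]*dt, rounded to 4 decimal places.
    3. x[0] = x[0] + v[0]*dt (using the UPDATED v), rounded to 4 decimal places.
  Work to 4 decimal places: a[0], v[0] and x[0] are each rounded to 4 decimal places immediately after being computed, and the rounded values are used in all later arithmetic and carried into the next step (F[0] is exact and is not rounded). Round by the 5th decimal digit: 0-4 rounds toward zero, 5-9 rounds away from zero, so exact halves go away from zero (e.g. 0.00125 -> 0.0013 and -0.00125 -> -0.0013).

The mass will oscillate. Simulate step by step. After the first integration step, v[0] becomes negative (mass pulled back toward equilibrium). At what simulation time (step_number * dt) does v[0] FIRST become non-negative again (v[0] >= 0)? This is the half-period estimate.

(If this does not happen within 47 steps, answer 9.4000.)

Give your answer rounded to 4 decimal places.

Answer: 2.4000

Derivation:
Step 0: x=[10.8000] v=[0.0000]
Step 1: x=[10.5642] v=[-1.1789]
Step 2: x=[10.1100] v=[-2.2710]
Step 3: x=[9.4709] v=[-3.1957]
Step 4: x=[8.6939] v=[-3.8850]
Step 5: x=[7.8363] v=[-4.2880]
Step 6: x=[6.9613] v=[-4.3751]
Step 7: x=[6.1333] v=[-4.1398]
Step 8: x=[5.4134] v=[-3.5994]
Step 9: x=[4.8546] v=[-2.7938]
Step 10: x=[4.4981] v=[-1.7823]
Step 11: x=[4.3702] v=[-0.6395]
Step 12: x=[4.4803] v=[0.5504]
First v>=0 after going negative at step 12, time=2.4000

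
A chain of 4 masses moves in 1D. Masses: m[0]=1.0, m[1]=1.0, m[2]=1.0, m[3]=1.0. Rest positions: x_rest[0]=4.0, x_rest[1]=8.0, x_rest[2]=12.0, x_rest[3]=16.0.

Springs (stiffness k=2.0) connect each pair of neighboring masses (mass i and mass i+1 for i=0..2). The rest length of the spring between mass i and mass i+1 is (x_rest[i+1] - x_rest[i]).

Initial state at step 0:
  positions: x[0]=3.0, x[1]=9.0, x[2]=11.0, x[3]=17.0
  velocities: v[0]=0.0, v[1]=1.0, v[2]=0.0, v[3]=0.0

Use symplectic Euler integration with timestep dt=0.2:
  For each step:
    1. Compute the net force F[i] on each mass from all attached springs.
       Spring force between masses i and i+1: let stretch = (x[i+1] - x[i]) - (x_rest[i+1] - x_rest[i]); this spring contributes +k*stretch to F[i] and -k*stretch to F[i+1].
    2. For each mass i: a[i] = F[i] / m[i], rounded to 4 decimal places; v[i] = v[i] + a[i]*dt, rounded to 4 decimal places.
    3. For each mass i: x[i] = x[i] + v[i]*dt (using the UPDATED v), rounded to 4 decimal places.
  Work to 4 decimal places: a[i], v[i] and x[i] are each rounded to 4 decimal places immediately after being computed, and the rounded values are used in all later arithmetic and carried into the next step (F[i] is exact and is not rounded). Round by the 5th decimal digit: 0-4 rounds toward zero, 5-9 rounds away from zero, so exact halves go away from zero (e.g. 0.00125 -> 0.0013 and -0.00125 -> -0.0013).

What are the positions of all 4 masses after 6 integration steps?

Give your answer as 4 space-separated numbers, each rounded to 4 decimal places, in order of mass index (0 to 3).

Step 0: x=[3.0000 9.0000 11.0000 17.0000] v=[0.0000 1.0000 0.0000 0.0000]
Step 1: x=[3.1600 8.8800 11.3200 16.8400] v=[0.8000 -0.6000 1.6000 -0.8000]
Step 2: x=[3.4576 8.4976 11.8864 16.5584] v=[1.4880 -1.9120 2.8320 -1.4080]
Step 3: x=[3.8384 7.9831 12.5555 16.2230] v=[1.9040 -2.5725 3.3453 -1.6768]
Step 4: x=[4.2308 7.5028 13.1522 15.9142] v=[1.9619 -2.4014 2.9833 -1.5438]
Step 5: x=[4.5649 7.2127 13.5179 15.7045] v=[1.6707 -1.4504 1.8283 -1.0486]
Step 6: x=[4.7909 7.2152 13.5541 15.6399] v=[1.1298 0.0126 0.1809 -0.3232]

Answer: 4.7909 7.2152 13.5541 15.6399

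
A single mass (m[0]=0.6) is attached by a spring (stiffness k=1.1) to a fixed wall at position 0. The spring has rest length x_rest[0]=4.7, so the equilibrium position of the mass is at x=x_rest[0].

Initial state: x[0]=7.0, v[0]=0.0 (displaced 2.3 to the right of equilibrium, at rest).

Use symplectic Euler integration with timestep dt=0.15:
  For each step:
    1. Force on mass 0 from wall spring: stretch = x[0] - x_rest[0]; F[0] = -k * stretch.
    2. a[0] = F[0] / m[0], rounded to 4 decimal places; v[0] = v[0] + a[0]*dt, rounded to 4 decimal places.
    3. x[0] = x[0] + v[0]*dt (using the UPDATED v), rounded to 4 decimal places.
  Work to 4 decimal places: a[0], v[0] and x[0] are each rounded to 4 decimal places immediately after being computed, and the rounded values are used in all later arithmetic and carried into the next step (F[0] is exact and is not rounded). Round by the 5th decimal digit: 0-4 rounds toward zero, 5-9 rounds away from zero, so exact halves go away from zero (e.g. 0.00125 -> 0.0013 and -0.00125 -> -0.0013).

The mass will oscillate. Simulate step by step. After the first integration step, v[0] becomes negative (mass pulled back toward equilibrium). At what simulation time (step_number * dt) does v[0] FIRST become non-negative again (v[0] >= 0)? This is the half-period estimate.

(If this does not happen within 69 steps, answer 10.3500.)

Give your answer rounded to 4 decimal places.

Answer: 2.4000

Derivation:
Step 0: x=[7.0000] v=[0.0000]
Step 1: x=[6.9051] v=[-0.6325]
Step 2: x=[6.7193] v=[-1.2389]
Step 3: x=[6.4502] v=[-1.7942]
Step 4: x=[6.1089] v=[-2.2755]
Step 5: x=[5.7095] v=[-2.6630]
Step 6: x=[5.2684] v=[-2.9406]
Step 7: x=[4.8039] v=[-3.0969]
Step 8: x=[4.3351] v=[-3.1255]
Step 9: x=[3.8813] v=[-3.0252]
Step 10: x=[3.4613] v=[-2.8001]
Step 11: x=[3.0924] v=[-2.4595]
Step 12: x=[2.7898] v=[-2.0174]
Step 13: x=[2.5660] v=[-1.4921]
Step 14: x=[2.4302] v=[-0.9053]
Step 15: x=[2.3880] v=[-0.2811]
Step 16: x=[2.4412] v=[0.3547]
First v>=0 after going negative at step 16, time=2.4000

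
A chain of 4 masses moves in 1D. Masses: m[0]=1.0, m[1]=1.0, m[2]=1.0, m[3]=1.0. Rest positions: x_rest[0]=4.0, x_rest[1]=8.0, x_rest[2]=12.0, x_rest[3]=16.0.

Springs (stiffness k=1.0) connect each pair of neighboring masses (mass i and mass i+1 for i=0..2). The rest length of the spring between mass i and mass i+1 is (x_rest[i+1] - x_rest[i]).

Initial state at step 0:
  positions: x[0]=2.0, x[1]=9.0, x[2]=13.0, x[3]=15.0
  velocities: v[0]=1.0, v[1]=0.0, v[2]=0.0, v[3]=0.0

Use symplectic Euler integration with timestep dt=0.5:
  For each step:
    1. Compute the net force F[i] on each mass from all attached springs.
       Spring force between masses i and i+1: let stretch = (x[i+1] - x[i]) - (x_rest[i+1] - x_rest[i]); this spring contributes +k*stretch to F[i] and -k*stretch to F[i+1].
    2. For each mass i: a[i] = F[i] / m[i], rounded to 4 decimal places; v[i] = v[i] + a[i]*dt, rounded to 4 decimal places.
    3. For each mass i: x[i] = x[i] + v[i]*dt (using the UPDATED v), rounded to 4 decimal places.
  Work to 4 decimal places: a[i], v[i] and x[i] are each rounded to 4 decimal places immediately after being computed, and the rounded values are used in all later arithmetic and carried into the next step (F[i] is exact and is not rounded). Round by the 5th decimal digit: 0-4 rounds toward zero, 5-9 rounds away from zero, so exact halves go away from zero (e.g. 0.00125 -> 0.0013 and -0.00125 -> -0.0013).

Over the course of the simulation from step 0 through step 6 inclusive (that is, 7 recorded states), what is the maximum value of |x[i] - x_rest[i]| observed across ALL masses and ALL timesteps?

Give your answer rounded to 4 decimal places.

Step 0: x=[2.0000 9.0000 13.0000 15.0000] v=[1.0000 0.0000 0.0000 0.0000]
Step 1: x=[3.2500 8.2500 12.5000 15.5000] v=[2.5000 -1.5000 -1.0000 1.0000]
Step 2: x=[4.7500 7.3125 11.6875 16.2500] v=[3.0000 -1.8750 -1.6250 1.5000]
Step 3: x=[5.8907 6.8281 10.9219 16.8594] v=[2.2813 -0.9688 -1.5313 1.2188]
Step 4: x=[6.2657 7.1328 10.6172 16.9845] v=[0.7500 0.6094 -0.6095 0.2501]
Step 5: x=[5.8575 8.0919 11.0332 16.5177] v=[-0.8165 1.9181 0.8320 -0.9336]
Step 6: x=[5.0079 9.2277 12.0850 15.6798] v=[-1.6993 2.2716 2.1036 -1.6759]
Max displacement = 2.2657

Answer: 2.2657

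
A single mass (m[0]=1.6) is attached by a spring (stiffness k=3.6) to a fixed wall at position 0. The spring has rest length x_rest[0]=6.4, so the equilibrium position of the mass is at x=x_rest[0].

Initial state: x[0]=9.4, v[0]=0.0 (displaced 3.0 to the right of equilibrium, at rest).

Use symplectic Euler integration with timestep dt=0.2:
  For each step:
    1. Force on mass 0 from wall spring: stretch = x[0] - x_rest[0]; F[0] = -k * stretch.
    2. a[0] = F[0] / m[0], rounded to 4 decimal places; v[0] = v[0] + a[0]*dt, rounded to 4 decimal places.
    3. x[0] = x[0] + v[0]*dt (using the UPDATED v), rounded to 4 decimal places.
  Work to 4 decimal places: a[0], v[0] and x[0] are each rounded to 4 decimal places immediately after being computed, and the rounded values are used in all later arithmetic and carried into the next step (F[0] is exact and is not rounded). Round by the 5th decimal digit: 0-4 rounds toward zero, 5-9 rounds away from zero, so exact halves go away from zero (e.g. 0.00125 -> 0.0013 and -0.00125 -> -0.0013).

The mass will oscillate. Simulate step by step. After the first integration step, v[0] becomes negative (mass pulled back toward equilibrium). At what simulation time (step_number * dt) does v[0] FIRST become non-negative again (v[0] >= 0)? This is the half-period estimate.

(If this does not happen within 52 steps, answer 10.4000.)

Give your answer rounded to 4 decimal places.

Answer: 2.2000

Derivation:
Step 0: x=[9.4000] v=[0.0000]
Step 1: x=[9.1300] v=[-1.3500]
Step 2: x=[8.6143] v=[-2.5785]
Step 3: x=[7.8993] v=[-3.5749]
Step 4: x=[7.0494] v=[-4.2496]
Step 5: x=[6.1410] v=[-4.5418]
Step 6: x=[5.2560] v=[-4.4252]
Step 7: x=[4.4739] v=[-3.9104]
Step 8: x=[3.8652] v=[-3.0437]
Step 9: x=[3.4846] v=[-1.9030]
Step 10: x=[3.3664] v=[-0.5911]
Step 11: x=[3.5212] v=[0.7740]
First v>=0 after going negative at step 11, time=2.2000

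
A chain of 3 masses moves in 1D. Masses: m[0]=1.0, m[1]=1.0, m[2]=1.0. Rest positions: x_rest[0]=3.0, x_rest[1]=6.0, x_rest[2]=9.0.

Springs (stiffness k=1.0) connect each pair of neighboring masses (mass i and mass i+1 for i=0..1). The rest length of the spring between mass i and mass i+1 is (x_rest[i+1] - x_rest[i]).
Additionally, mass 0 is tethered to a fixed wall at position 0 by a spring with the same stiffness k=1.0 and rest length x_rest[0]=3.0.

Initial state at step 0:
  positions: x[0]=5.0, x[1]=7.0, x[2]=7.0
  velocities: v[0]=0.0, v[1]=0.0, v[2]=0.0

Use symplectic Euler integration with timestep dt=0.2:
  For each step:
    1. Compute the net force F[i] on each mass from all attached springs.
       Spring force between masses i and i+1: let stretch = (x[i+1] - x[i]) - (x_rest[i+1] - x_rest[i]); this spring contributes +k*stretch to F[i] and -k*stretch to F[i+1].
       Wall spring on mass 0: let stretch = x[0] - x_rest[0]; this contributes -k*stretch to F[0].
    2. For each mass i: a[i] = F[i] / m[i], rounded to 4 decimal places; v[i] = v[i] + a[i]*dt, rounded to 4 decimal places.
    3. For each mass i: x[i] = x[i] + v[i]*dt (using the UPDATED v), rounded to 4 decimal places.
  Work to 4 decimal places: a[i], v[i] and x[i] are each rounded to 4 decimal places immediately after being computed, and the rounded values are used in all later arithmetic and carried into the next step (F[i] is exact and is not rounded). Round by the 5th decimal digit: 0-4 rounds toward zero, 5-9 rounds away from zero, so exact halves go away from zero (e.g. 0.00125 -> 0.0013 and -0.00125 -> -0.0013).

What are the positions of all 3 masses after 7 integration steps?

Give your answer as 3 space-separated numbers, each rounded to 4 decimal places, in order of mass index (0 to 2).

Answer: 2.3924 5.4547 9.4656

Derivation:
Step 0: x=[5.0000 7.0000 7.0000] v=[0.0000 0.0000 0.0000]
Step 1: x=[4.8800 6.9200 7.1200] v=[-0.6000 -0.4000 0.6000]
Step 2: x=[4.6464 6.7664 7.3520] v=[-1.1680 -0.7680 1.1600]
Step 3: x=[4.3117 6.5514 7.6806] v=[-1.6733 -1.0749 1.6429]
Step 4: x=[3.8942 6.2920 8.0840] v=[-2.0877 -1.2970 2.0171]
Step 5: x=[3.4168 6.0084 8.5357] v=[-2.3870 -1.4182 2.2587]
Step 6: x=[2.9064 5.7222 9.0063] v=[-2.5520 -1.4311 2.3532]
Step 7: x=[2.3924 5.4547 9.4656] v=[-2.5701 -1.3374 2.2964]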